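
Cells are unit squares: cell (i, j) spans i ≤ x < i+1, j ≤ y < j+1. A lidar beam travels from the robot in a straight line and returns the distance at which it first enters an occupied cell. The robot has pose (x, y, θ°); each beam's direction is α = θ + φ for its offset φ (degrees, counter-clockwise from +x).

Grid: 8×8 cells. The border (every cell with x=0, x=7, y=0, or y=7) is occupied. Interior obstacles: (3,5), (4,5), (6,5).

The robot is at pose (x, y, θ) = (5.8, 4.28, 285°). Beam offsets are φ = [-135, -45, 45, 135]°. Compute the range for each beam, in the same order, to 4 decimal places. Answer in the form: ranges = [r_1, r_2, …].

ranges = [1.4400, 3.7874, 1.3856, 0.8314]

beam 1: φ=-135°, α=150°
  cosα=-0.8660 sinα=0.5000 | (5,4) | tMaxX 0.9238 tMaxY 1.4400 | tΔX 1.1547 tΔY 2.0000
    t=0.9238 [x] (4,4)
    t=1.4400 [y] (4,5) — stop
  → r_1 = 1.4400
beam 2: φ=-45°, α=240°
  cosα=-0.5000 sinα=-0.8660 | (5,4) | tMaxX 1.6000 tMaxY 0.3233 | tΔX 2.0000 tΔY 1.1547
    t=0.3233 [y] (5,3)
    t=1.4780 [y] (5,2)
    t=1.6000 [x] (4,2)
    t=2.6327 [y] (4,1)
    t=3.6000 [x] (3,1)
    t=3.7874 [y] (3,0) — stop
  → r_2 = 3.7874
beam 3: φ=45°, α=330°
  cosα=0.8660 sinα=-0.5000 | (5,4) | tMaxX 0.2309 tMaxY 0.5600 | tΔX 1.1547 tΔY 2.0000
    t=0.2309 [x] (6,4)
    t=0.5600 [y] (6,3)
    t=1.3856 [x] (7,3) — stop
  → r_3 = 1.3856
beam 4: φ=135°, α=60°
  cosα=0.5000 sinα=0.8660 | (5,4) | tMaxX 0.4000 tMaxY 0.8314 | tΔX 2.0000 tΔY 1.1547
    t=0.4000 [x] (6,4)
    t=0.8314 [y] (6,5) — stop
  → r_4 = 0.8314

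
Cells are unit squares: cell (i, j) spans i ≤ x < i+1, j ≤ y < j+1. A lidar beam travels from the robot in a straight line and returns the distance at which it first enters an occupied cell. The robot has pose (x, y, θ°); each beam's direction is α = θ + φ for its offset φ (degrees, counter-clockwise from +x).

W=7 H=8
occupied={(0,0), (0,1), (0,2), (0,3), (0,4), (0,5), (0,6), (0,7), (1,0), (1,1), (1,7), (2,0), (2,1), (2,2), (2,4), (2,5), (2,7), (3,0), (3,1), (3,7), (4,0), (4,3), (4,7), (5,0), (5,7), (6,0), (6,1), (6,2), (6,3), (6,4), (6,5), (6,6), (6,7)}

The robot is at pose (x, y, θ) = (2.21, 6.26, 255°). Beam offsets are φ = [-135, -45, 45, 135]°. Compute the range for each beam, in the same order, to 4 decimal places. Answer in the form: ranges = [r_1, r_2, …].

ranges = [0.8545, 1.3972, 0.3002, 1.4800]

beam 1: φ=-135°, α=120°
  dir = (cos 120°, sin 120°) = (-0.5000, 0.8660); from cell (2,6)
  next x-line at t=0.4200, next y-line at t=0.8545; Δt_x=2.0000, Δt_y=1.1547
    x: enter (1,6) at t=0.4200
    y: enter (1,7) at t=0.8545 ← occupied
  → r_1 = 0.8545
beam 2: φ=-45°, α=210°
  dir = (cos 210°, sin 210°) = (-0.8660, -0.5000); from cell (2,6)
  next x-line at t=0.2425, next y-line at t=0.5200; Δt_x=1.1547, Δt_y=2.0000
    x: enter (1,6) at t=0.2425
    y: enter (1,5) at t=0.5200
    x: enter (0,5) at t=1.3972 ← occupied
  → r_2 = 1.3972
beam 3: φ=45°, α=300°
  dir = (cos 300°, sin 300°) = (0.5000, -0.8660); from cell (2,6)
  next x-line at t=1.5800, next y-line at t=0.3002; Δt_x=2.0000, Δt_y=1.1547
    y: enter (2,5) at t=0.3002 ← occupied
  → r_3 = 0.3002
beam 4: φ=135°, α=30°
  dir = (cos 30°, sin 30°) = (0.8660, 0.5000); from cell (2,6)
  next x-line at t=0.9122, next y-line at t=1.4800; Δt_x=1.1547, Δt_y=2.0000
    x: enter (3,6) at t=0.9122
    y: enter (3,7) at t=1.4800 ← occupied
  → r_4 = 1.4800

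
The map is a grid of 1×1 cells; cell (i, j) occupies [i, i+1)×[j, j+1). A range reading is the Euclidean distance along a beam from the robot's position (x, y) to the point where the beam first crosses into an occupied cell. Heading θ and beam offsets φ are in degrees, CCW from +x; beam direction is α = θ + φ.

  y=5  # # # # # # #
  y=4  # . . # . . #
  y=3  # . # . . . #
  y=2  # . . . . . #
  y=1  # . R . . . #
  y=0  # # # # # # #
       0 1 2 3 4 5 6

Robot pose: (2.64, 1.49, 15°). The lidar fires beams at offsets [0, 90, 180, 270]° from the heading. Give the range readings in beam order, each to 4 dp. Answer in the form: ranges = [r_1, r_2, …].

beam 1: φ=0°, α=15°
  cosα=0.9659 sinα=0.2588 | (2,1) | tMaxX 0.3727 tMaxY 1.9705 | tΔX 1.0353 tΔY 3.8637
    t=0.3727 [x] (3,1)
    t=1.4080 [x] (4,1)
    t=1.9705 [y] (4,2)
    t=2.4433 [x] (5,2)
    t=3.4785 [x] (6,2) — stop
  → r_1 = 3.4785
beam 2: φ=90°, α=105°
  cosα=-0.2588 sinα=0.9659 | (2,1) | tMaxX 2.4728 tMaxY 0.5280 | tΔX 3.8637 tΔY 1.0353
    t=0.5280 [y] (2,2)
    t=1.5633 [y] (2,3) — stop
  → r_2 = 1.5633
beam 3: φ=180°, α=195°
  cosα=-0.9659 sinα=-0.2588 | (2,1) | tMaxX 0.6626 tMaxY 1.8932 | tΔX 1.0353 tΔY 3.8637
    t=0.6626 [x] (1,1)
    t=1.6979 [x] (0,1) — stop
  → r_3 = 1.6979
beam 4: φ=270°, α=285°
  cosα=0.2588 sinα=-0.9659 | (2,1) | tMaxX 1.3909 tMaxY 0.5073 | tΔX 3.8637 tΔY 1.0353
    t=0.5073 [y] (2,0) — stop
  → r_4 = 0.5073

ranges = [3.4785, 1.5633, 1.6979, 0.5073]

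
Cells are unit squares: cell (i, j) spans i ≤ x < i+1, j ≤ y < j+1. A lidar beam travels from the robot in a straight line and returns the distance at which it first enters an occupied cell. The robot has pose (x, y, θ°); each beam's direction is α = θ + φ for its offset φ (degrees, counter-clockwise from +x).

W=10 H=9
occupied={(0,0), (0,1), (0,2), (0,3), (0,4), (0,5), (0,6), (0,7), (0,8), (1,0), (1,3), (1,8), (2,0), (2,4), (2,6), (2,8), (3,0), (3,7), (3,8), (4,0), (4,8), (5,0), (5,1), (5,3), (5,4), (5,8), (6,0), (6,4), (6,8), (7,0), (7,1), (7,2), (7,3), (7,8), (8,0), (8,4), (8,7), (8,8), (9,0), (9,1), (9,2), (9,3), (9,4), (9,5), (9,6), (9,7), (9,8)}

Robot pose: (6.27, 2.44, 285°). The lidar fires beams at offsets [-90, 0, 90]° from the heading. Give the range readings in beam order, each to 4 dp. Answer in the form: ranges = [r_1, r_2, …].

beam 1: φ=-90°, α=195°
  d=(-0.9659,-0.2588)  start (6,2)  tX=0.2795 tY=1.7000  stride 1/|dx|=1.0353 1/|dy|=3.8637
    cross x-line → (5,2), t=0.2795
    cross x-line → (4,2), t=1.3148
    cross y-line → (4,1), t=1.7000
    cross x-line → (3,1), t=2.3501
    cross x-line → (2,1), t=3.3854
    cross x-line → (1,1), t=4.4206
    cross x-line → (0,1), t=5.4559 (wall)
  → r_1 = 5.4559
beam 2: φ=0°, α=285°
  d=(0.2588,-0.9659)  start (6,2)  tX=2.8205 tY=0.4555  stride 1/|dx|=3.8637 1/|dy|=1.0353
    cross y-line → (6,1), t=0.4555
    cross y-line → (6,0), t=1.4908 (wall)
  → r_2 = 1.4908
beam 3: φ=90°, α=15°
  d=(0.9659,0.2588)  start (6,2)  tX=0.7558 tY=2.1637  stride 1/|dx|=1.0353 1/|dy|=3.8637
    cross x-line → (7,2), t=0.7558 (wall)
  → r_3 = 0.7558

ranges = [5.4559, 1.4908, 0.7558]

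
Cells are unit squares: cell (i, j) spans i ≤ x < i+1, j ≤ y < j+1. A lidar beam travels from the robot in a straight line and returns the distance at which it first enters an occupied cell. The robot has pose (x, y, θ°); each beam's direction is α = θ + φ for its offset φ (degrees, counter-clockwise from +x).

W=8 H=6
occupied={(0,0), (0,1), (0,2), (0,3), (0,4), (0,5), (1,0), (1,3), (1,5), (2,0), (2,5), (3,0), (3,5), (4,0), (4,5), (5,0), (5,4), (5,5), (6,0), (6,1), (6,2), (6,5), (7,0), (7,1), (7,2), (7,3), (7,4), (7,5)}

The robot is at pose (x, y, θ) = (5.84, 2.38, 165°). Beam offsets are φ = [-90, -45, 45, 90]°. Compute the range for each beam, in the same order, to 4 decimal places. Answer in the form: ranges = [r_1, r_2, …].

ranges = [0.6182, 3.0253, 2.7600, 1.4287]

beam 1: φ=-90°, α=75°
  dir = (cos 75°, sin 75°) = (0.2588, 0.9659); from cell (5,2)
  next x-line at t=0.6182, next y-line at t=0.6419; Δt_x=3.8637, Δt_y=1.0353
    x: enter (6,2) at t=0.6182 ← occupied
  → r_1 = 0.6182
beam 2: φ=-45°, α=120°
  dir = (cos 120°, sin 120°) = (-0.5000, 0.8660); from cell (5,2)
  next x-line at t=1.6800, next y-line at t=0.7159; Δt_x=2.0000, Δt_y=1.1547
    y: enter (5,3) at t=0.7159
    x: enter (4,3) at t=1.6800
    y: enter (4,4) at t=1.8706
    y: enter (4,5) at t=3.0253 ← occupied
  → r_2 = 3.0253
beam 3: φ=45°, α=210°
  dir = (cos 210°, sin 210°) = (-0.8660, -0.5000); from cell (5,2)
  next x-line at t=0.9699, next y-line at t=0.7600; Δt_x=1.1547, Δt_y=2.0000
    y: enter (5,1) at t=0.7600
    x: enter (4,1) at t=0.9699
    x: enter (3,1) at t=2.1246
    y: enter (3,0) at t=2.7600 ← occupied
  → r_3 = 2.7600
beam 4: φ=90°, α=255°
  dir = (cos 255°, sin 255°) = (-0.2588, -0.9659); from cell (5,2)
  next x-line at t=3.2455, next y-line at t=0.3934; Δt_x=3.8637, Δt_y=1.0353
    y: enter (5,1) at t=0.3934
    y: enter (5,0) at t=1.4287 ← occupied
  → r_4 = 1.4287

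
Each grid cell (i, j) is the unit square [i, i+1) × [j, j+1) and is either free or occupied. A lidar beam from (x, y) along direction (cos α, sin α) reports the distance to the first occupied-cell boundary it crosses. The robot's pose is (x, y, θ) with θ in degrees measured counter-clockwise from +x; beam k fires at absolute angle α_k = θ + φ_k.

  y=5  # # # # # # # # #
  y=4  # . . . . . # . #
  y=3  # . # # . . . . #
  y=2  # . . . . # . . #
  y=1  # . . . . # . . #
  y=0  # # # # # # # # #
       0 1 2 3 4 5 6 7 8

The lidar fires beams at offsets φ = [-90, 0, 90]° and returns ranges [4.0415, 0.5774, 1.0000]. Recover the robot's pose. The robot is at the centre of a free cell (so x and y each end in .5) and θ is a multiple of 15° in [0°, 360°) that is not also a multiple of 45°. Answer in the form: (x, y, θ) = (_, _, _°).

(x, y, θ) = (4.5, 4.5, 60°)

Enumerate (i+0.5, j+0.5, θ) over the 23 free cells and 16 admissible headings. For each, cast all 3 beams and compare to the given ranges.
  (6.5, 2.5, 165°): beam 1 = 1.5529 ≠ 4.0415 ✗
  (7.5, 4.5, 285°): beam 1 = 0.5176 ≠ 4.0415 ✗
  (6.5, 1.5, 15°): beam 1 = 0.5176 ≠ 4.0415 ✗
  (7.5, 1.5, 150°): beam 1 = 1.0000 ≠ 4.0415 ✗
  …
  (4.5, 4.5, 60°): r_1=4.0415, r_2=0.5774, r_3=1.0000 — all match ✓
Only this pose fits every beam.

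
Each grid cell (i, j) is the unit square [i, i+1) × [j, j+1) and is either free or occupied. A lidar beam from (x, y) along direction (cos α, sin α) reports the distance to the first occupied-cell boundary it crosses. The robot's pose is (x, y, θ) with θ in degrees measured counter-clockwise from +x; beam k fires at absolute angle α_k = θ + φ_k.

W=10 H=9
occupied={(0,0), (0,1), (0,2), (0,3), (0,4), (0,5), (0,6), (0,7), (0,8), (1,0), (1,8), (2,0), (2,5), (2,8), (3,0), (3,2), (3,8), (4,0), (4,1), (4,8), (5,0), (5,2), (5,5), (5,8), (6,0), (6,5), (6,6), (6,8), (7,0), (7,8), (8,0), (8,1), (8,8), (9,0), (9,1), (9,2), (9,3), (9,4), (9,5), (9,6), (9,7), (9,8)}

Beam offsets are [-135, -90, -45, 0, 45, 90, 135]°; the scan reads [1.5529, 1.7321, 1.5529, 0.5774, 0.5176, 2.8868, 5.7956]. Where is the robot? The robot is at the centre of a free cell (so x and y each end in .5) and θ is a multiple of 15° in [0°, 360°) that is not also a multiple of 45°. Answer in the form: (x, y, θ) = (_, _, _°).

(x, y, θ) = (2.5, 6.5, 240°)

Candidates: 48 free-cell centres × 16 headings = 768 poses. Raycast each; keep the one whose scan matches to 4 dp.
  (2.5, 4.5, 150°): beam 1 = 2.5882 ≠ 1.5529 ✗
  (7.5, 5.5, 75°): beam 1 = 3.0000 ≠ 1.5529 ✗
  (4.5, 5.5, 285°): beam 1 = 4.0415 ≠ 1.5529 ✗
  (7.5, 5.5, 165°): beam 1 = 1.7321 ≠ 1.5529 ✗
  …
  (2.5, 6.5, 240°): r_1=1.5529, r_2=1.7321, r_3=1.5529, r_4=0.5774, r_5=0.5176, r_6=2.8868, r_7=5.7956 — all match ✓
Only this pose fits every beam.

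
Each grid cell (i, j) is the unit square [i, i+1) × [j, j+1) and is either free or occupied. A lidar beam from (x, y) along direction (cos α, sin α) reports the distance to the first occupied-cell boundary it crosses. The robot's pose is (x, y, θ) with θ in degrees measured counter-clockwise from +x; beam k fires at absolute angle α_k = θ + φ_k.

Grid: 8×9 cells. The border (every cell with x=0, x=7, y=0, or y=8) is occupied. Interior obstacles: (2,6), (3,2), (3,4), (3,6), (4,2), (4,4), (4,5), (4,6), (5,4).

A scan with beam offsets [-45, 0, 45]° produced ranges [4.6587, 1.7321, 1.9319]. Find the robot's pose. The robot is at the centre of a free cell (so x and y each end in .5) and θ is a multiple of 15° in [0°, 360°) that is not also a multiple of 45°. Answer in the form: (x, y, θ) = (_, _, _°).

Candidates: 33 free-cell centres × 16 headings = 528 poses. Raycast each; keep the one whose scan matches to 4 dp.
  (1.5, 6.5, 210°): beam 1 = 0.5176 ≠ 4.6587 ✗
  (1.5, 6.5, 300°): beam 1 = 1.9319 ≠ 4.6587 ✗
  (5.5, 7.5, 15°): beam 1 = 1.7321 ≠ 4.6587 ✗
  (6.5, 5.5, 165°): beam 1 = 2.8868 ≠ 4.6587 ✗
  (1.5, 1.5, 60°): beam 1 = 1.9319 ≠ 4.6587 ✗
  …
  (1.5, 5.5, 330°): r_1=4.6587, r_2=1.7321, r_3=1.9319 — all match ✓
Unique over the lattice → pose = (1.5, 5.5, 330°).

(x, y, θ) = (1.5, 5.5, 330°)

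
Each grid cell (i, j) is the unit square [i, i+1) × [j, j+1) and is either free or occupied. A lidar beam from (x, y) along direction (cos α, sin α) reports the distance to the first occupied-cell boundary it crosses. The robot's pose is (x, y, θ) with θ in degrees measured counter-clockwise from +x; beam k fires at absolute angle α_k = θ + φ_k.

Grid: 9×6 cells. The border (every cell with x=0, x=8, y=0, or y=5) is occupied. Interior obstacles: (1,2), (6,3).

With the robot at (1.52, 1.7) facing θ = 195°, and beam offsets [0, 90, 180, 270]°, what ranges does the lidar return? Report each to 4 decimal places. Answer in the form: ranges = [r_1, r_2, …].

ranges = [0.5383, 0.7247, 5.0228, 0.3106]

beam 1: φ=0°, α=195°
  d=(-0.9659,-0.2588)  start (1,1)  tX=0.5383 tY=2.7046  stride 1/|dx|=1.0353 1/|dy|=3.8637
    cross x-line → (0,1), t=0.5383 (wall)
  → r_1 = 0.5383
beam 2: φ=90°, α=285°
  d=(0.2588,-0.9659)  start (1,1)  tX=1.8546 tY=0.7247  stride 1/|dx|=3.8637 1/|dy|=1.0353
    cross y-line → (1,0), t=0.7247 (wall)
  → r_2 = 0.7247
beam 3: φ=180°, α=15°
  d=(0.9659,0.2588)  start (1,1)  tX=0.4969 tY=1.1591  stride 1/|dx|=1.0353 1/|dy|=3.8637
    cross x-line → (2,1), t=0.4969
    cross y-line → (2,2), t=1.1591
    cross x-line → (3,2), t=1.5322
    cross x-line → (4,2), t=2.5675
    cross x-line → (5,2), t=3.6028
    cross x-line → (6,2), t=4.6380
    cross y-line → (6,3), t=5.0228 (wall)
  → r_3 = 5.0228
beam 4: φ=270°, α=105°
  d=(-0.2588,0.9659)  start (1,1)  tX=2.0091 tY=0.3106  stride 1/|dx|=3.8637 1/|dy|=1.0353
    cross y-line → (1,2), t=0.3106 (wall)
  → r_4 = 0.3106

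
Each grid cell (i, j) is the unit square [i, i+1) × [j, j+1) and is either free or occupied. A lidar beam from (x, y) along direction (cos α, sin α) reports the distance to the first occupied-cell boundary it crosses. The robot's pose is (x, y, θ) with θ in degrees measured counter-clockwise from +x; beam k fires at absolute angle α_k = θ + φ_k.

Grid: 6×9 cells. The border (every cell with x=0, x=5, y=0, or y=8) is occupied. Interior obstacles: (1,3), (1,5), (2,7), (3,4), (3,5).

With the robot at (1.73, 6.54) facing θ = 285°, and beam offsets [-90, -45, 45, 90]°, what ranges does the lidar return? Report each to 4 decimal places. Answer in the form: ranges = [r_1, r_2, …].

beam 1: φ=-90°, α=195°
  d=(-0.9659,-0.2588)  start (1,6)  tX=0.7558 tY=2.0864  stride 1/|dx|=1.0353 1/|dy|=3.8637
    cross x-line → (0,6), t=0.7558 (wall)
  → r_1 = 0.7558
beam 2: φ=-45°, α=240°
  d=(-0.5000,-0.8660)  start (1,6)  tX=1.4600 tY=0.6235  stride 1/|dx|=2.0000 1/|dy|=1.1547
    cross y-line → (1,5), t=0.6235 (wall)
  → r_2 = 0.6235
beam 3: φ=45°, α=330°
  d=(0.8660,-0.5000)  start (1,6)  tX=0.3118 tY=1.0800  stride 1/|dx|=1.1547 1/|dy|=2.0000
    cross x-line → (2,6), t=0.3118
    cross y-line → (2,5), t=1.0800
    cross x-line → (3,5), t=1.4665 (wall)
  → r_3 = 1.4665
beam 4: φ=90°, α=15°
  d=(0.9659,0.2588)  start (1,6)  tX=0.2795 tY=1.7773  stride 1/|dx|=1.0353 1/|dy|=3.8637
    cross x-line → (2,6), t=0.2795
    cross x-line → (3,6), t=1.3148
    cross y-line → (3,7), t=1.7773
    cross x-line → (4,7), t=2.3501
    cross x-line → (5,7), t=3.3854 (wall)
  → r_4 = 3.3854

ranges = [0.7558, 0.6235, 1.4665, 3.3854]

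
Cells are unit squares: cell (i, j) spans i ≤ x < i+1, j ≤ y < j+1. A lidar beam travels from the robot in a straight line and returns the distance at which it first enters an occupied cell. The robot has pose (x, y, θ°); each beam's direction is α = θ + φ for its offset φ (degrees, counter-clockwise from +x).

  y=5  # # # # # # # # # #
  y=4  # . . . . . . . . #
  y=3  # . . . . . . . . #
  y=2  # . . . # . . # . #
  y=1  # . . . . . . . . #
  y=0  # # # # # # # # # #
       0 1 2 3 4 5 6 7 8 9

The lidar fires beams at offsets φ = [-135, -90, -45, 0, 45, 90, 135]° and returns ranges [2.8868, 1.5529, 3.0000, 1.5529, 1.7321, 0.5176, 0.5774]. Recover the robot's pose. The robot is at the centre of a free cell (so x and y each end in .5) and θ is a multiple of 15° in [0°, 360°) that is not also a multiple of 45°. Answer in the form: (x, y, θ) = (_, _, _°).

(x, y, θ) = (6.5, 2.5, 255°)

The pose lattice has 30·16 = 480 candidates. Test each by forward raycasting.
  (6.5, 2.5, 195°): beam 2 = 2.5882 ≠ 1.5529 ✗
  (6.5, 4.5, 60°): beam 1 = 1.9319 ≠ 2.8868 ✗
  (8.5, 4.5, 285°): beam 1 = 1.0000 ≠ 2.8868 ✗
  (3.5, 3.5, 195°): beam 1 = 1.7321 ≠ 2.8868 ✗
  …
  (6.5, 2.5, 255°): r_1=2.8868, r_2=1.5529, r_3=3.0000, r_4=1.5529, r_5=1.7321, r_6=0.5176, r_7=0.5774 — all match ✓
Unique over the lattice → pose = (6.5, 2.5, 255°).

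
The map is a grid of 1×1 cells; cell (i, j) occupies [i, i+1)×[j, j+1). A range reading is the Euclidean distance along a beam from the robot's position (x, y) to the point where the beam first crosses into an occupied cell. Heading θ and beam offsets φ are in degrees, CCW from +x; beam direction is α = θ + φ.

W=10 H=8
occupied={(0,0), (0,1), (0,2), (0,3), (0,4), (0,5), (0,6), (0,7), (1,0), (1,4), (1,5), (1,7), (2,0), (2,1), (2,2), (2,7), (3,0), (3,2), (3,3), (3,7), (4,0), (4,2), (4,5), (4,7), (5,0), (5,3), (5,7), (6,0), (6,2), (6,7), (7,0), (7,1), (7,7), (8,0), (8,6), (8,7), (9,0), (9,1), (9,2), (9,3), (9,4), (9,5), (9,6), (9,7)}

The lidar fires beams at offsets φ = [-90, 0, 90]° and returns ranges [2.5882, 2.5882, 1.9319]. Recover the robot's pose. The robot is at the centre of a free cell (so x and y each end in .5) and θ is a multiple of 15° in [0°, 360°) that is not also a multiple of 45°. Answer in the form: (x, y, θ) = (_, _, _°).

The pose lattice has 36·16 = 576 candidates. Test each by forward raycasting.
  (1.5, 6.5, 30°): beam 1 = 0.5774 ≠ 2.5882 ✗
  (4.5, 6.5, 60°): beam 1 = 5.1962 ≠ 2.5882 ✗
  (1.5, 1.5, 120°): beam 1 = 0.5774 ≠ 2.5882 ✗
  …
  (6.5, 4.5, 75°): r_1=2.5882, r_2=2.5882, r_3=1.9319 — all match ✓
Only this pose fits every beam.

(x, y, θ) = (6.5, 4.5, 75°)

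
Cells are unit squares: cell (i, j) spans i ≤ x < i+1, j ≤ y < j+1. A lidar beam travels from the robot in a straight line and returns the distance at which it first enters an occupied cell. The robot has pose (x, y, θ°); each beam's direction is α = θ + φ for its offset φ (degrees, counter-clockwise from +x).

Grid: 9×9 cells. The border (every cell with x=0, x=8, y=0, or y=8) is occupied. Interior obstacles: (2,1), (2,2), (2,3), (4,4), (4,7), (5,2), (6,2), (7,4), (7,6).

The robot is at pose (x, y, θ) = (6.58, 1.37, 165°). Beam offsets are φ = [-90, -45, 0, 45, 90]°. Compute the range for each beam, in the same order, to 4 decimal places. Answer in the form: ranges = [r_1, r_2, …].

ranges = [0.6522, 0.7275, 3.7063, 0.7400, 0.3831]

beam 1: φ=-90°, α=75°
  cosα=0.2588 sinα=0.9659 | (6,1) | tMaxX 1.6228 tMaxY 0.6522 | tΔX 3.8637 tΔY 1.0353
    t=0.6522 [y] (6,2) — stop
  → r_1 = 0.6522
beam 2: φ=-45°, α=120°
  cosα=-0.5000 sinα=0.8660 | (6,1) | tMaxX 1.1600 tMaxY 0.7275 | tΔX 2.0000 tΔY 1.1547
    t=0.7275 [y] (6,2) — stop
  → r_2 = 0.7275
beam 3: φ=0°, α=165°
  cosα=-0.9659 sinα=0.2588 | (6,1) | tMaxX 0.6005 tMaxY 2.4341 | tΔX 1.0353 tΔY 3.8637
    t=0.6005 [x] (5,1)
    t=1.6357 [x] (4,1)
    t=2.4341 [y] (4,2)
    t=2.6710 [x] (3,2)
    t=3.7063 [x] (2,2) — stop
  → r_3 = 3.7063
beam 4: φ=45°, α=210°
  cosα=-0.8660 sinα=-0.5000 | (6,1) | tMaxX 0.6697 tMaxY 0.7400 | tΔX 1.1547 tΔY 2.0000
    t=0.6697 [x] (5,1)
    t=0.7400 [y] (5,0) — stop
  → r_4 = 0.7400
beam 5: φ=90°, α=255°
  cosα=-0.2588 sinα=-0.9659 | (6,1) | tMaxX 2.2409 tMaxY 0.3831 | tΔX 3.8637 tΔY 1.0353
    t=0.3831 [y] (6,0) — stop
  → r_5 = 0.3831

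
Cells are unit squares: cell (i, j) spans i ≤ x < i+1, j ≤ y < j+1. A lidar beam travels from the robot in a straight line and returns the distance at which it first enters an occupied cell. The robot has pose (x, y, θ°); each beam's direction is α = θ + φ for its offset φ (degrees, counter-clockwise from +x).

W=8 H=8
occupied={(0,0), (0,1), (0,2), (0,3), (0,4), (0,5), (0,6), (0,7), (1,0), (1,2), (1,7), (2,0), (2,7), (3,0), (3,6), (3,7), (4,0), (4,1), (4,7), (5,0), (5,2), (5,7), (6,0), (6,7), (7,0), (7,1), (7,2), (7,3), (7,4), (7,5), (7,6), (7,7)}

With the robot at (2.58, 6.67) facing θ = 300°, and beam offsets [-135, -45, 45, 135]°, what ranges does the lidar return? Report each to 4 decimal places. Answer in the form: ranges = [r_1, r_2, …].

ranges = [1.2750, 3.7995, 0.4348, 0.3416]

beam 1: φ=-135°, α=165°
  dir = (cos 165°, sin 165°) = (-0.9659, 0.2588); from cell (2,6)
  next x-line at t=0.6005, next y-line at t=1.2750; Δt_x=1.0353, Δt_y=3.8637
    x: enter (1,6) at t=0.6005
    y: enter (1,7) at t=1.2750 ← occupied
  → r_1 = 1.2750
beam 2: φ=-45°, α=255°
  dir = (cos 255°, sin 255°) = (-0.2588, -0.9659); from cell (2,6)
  next x-line at t=2.2409, next y-line at t=0.6936; Δt_x=3.8637, Δt_y=1.0353
    y: enter (2,5) at t=0.6936
    y: enter (2,4) at t=1.7289
    x: enter (1,4) at t=2.2409
    y: enter (1,3) at t=2.7642
    y: enter (1,2) at t=3.7995 ← occupied
  → r_2 = 3.7995
beam 3: φ=45°, α=345°
  dir = (cos 345°, sin 345°) = (0.9659, -0.2588); from cell (2,6)
  next x-line at t=0.4348, next y-line at t=2.5887; Δt_x=1.0353, Δt_y=3.8637
    x: enter (3,6) at t=0.4348 ← occupied
  → r_3 = 0.4348
beam 4: φ=135°, α=75°
  dir = (cos 75°, sin 75°) = (0.2588, 0.9659); from cell (2,6)
  next x-line at t=1.6228, next y-line at t=0.3416; Δt_x=3.8637, Δt_y=1.0353
    y: enter (2,7) at t=0.3416 ← occupied
  → r_4 = 0.3416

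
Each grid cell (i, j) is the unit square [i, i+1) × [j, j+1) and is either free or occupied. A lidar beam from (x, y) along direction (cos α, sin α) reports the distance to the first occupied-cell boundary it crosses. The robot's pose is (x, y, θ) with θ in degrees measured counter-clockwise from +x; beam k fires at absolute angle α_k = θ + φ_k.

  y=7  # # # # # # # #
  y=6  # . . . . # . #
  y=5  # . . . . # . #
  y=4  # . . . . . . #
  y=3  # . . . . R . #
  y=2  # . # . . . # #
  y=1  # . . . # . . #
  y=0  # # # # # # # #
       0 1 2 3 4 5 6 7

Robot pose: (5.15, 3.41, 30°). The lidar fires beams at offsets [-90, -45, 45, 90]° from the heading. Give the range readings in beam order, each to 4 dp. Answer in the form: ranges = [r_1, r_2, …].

ranges = [2.7828, 1.5841, 1.6461, 4.1454]

beam 1: φ=-90°, α=300°
  d=(0.5000,-0.8660)  start (5,3)  tX=1.7000 tY=0.4734  stride 1/|dx|=2.0000 1/|dy|=1.1547
    cross y-line → (5,2), t=0.4734
    cross y-line → (5,1), t=1.6281
    cross x-line → (6,1), t=1.7000
    cross y-line → (6,0), t=2.7828 (wall)
  → r_1 = 2.7828
beam 2: φ=-45°, α=345°
  d=(0.9659,-0.2588)  start (5,3)  tX=0.8800 tY=1.5841  stride 1/|dx|=1.0353 1/|dy|=3.8637
    cross x-line → (6,3), t=0.8800
    cross y-line → (6,2), t=1.5841 (wall)
  → r_2 = 1.5841
beam 3: φ=45°, α=75°
  d=(0.2588,0.9659)  start (5,3)  tX=3.2841 tY=0.6108  stride 1/|dx|=3.8637 1/|dy|=1.0353
    cross y-line → (5,4), t=0.6108
    cross y-line → (5,5), t=1.6461 (wall)
  → r_3 = 1.6461
beam 4: φ=90°, α=120°
  d=(-0.5000,0.8660)  start (5,3)  tX=0.3000 tY=0.6813  stride 1/|dx|=2.0000 1/|dy|=1.1547
    cross x-line → (4,3), t=0.3000
    cross y-line → (4,4), t=0.6813
    cross y-line → (4,5), t=1.8360
    cross x-line → (3,5), t=2.3000
    cross y-line → (3,6), t=2.9907
    cross y-line → (3,7), t=4.1454 (wall)
  → r_4 = 4.1454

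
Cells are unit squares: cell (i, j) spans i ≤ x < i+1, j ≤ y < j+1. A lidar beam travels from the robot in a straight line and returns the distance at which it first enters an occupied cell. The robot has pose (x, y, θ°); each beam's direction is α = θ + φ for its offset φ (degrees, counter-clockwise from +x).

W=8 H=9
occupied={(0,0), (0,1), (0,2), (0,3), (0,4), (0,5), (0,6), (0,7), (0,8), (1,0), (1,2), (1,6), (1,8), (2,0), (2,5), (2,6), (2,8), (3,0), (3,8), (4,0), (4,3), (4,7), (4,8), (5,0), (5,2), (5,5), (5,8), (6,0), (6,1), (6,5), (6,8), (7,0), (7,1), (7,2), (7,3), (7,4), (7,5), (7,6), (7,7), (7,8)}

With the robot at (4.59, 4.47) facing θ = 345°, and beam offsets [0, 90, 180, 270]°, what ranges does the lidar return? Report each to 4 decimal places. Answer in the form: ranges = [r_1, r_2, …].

beam 1: φ=0°, α=345°
  cosα=0.9659 sinα=-0.2588 | (4,4) | tMaxX 0.4245 tMaxY 1.8159 | tΔX 1.0353 tΔY 3.8637
    t=0.4245 [x] (5,4)
    t=1.4597 [x] (6,4)
    t=1.8159 [y] (6,3)
    t=2.4950 [x] (7,3) — stop
  → r_1 = 2.4950
beam 2: φ=90°, α=75°
  cosα=0.2588 sinα=0.9659 | (4,4) | tMaxX 1.5841 tMaxY 0.5487 | tΔX 3.8637 tΔY 1.0353
    t=0.5487 [y] (4,5)
    t=1.5840 [y] (4,6)
    t=1.5841 [x] (5,6)
    t=2.6192 [y] (5,7)
    t=3.6545 [y] (5,8) — stop
  → r_2 = 3.6545
beam 3: φ=180°, α=165°
  cosα=-0.9659 sinα=0.2588 | (4,4) | tMaxX 0.6108 tMaxY 2.0478 | tΔX 1.0353 tΔY 3.8637
    t=0.6108 [x] (3,4)
    t=1.6461 [x] (2,4)
    t=2.0478 [y] (2,5) — stop
  → r_3 = 2.0478
beam 4: φ=270°, α=255°
  cosα=-0.2588 sinα=-0.9659 | (4,4) | tMaxX 2.2796 tMaxY 0.4866 | tΔX 3.8637 tΔY 1.0353
    t=0.4866 [y] (4,3) — stop
  → r_4 = 0.4866

ranges = [2.4950, 3.6545, 2.0478, 0.4866]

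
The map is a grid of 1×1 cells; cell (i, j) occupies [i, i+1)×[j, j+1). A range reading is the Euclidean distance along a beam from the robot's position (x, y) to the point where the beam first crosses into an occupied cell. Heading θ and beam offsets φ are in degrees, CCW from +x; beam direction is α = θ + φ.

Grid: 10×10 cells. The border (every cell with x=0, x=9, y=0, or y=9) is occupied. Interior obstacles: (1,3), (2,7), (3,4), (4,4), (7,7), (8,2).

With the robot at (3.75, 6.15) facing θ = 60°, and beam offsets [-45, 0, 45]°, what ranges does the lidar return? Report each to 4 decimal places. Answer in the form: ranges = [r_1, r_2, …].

beam 1: φ=-45°, α=15°
  dir = (cos 15°, sin 15°) = (0.9659, 0.2588); from cell (3,6)
  next x-line at t=0.2588, next y-line at t=3.2841; Δt_x=1.0353, Δt_y=3.8637
    x: enter (4,6) at t=0.2588
    x: enter (5,6) at t=1.2941
    x: enter (6,6) at t=2.3294
    y: enter (6,7) at t=3.2841
    x: enter (7,7) at t=3.3646 ← occupied
  → r_1 = 3.3646
beam 2: φ=0°, α=60°
  dir = (cos 60°, sin 60°) = (0.5000, 0.8660); from cell (3,6)
  next x-line at t=0.5000, next y-line at t=0.9815; Δt_x=2.0000, Δt_y=1.1547
    x: enter (4,6) at t=0.5000
    y: enter (4,7) at t=0.9815
    y: enter (4,8) at t=2.1362
    x: enter (5,8) at t=2.5000
    y: enter (5,9) at t=3.2909 ← occupied
  → r_2 = 3.2909
beam 3: φ=45°, α=105°
  dir = (cos 105°, sin 105°) = (-0.2588, 0.9659); from cell (3,6)
  next x-line at t=2.8978, next y-line at t=0.8800; Δt_x=3.8637, Δt_y=1.0353
    y: enter (3,7) at t=0.8800
    y: enter (3,8) at t=1.9153
    x: enter (2,8) at t=2.8978
    y: enter (2,9) at t=2.9505 ← occupied
  → r_3 = 2.9505

ranges = [3.3646, 3.2909, 2.9505]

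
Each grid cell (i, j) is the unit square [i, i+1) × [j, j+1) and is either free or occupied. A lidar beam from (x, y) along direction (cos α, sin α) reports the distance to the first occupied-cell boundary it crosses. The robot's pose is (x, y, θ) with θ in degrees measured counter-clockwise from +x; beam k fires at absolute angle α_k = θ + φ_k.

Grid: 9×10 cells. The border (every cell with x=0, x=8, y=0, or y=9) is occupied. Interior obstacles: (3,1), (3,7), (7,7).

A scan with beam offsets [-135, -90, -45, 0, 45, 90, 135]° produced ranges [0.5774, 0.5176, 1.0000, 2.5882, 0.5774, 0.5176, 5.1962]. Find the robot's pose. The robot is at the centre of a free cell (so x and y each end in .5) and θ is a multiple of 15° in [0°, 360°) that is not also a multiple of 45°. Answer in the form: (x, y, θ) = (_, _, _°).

(x, y, θ) = (3.5, 8.5, 195°)

Candidates: 53 free-cell centres × 16 headings = 848 poses. Raycast each; keep the one whose scan matches to 4 dp.
  (7.5, 3.5, 285°): beam 1 = 7.5056 ≠ 0.5774 ✗
  (2.5, 4.5, 345°): beam 1 = 1.7321 ≠ 0.5774 ✗
  (4.5, 3.5, 240°): beam 1 = 3.6235 ≠ 0.5774 ✗
  (7.5, 4.5, 240°): beam 1 = 4.6587 ≠ 0.5774 ✗
  …
  (3.5, 8.5, 195°): r_1=0.5774, r_2=0.5176, r_3=1.0000, r_4=2.5882, r_5=0.5774, r_6=0.5176, r_7=5.1962 — all match ✓
Unique over the lattice → pose = (3.5, 8.5, 195°).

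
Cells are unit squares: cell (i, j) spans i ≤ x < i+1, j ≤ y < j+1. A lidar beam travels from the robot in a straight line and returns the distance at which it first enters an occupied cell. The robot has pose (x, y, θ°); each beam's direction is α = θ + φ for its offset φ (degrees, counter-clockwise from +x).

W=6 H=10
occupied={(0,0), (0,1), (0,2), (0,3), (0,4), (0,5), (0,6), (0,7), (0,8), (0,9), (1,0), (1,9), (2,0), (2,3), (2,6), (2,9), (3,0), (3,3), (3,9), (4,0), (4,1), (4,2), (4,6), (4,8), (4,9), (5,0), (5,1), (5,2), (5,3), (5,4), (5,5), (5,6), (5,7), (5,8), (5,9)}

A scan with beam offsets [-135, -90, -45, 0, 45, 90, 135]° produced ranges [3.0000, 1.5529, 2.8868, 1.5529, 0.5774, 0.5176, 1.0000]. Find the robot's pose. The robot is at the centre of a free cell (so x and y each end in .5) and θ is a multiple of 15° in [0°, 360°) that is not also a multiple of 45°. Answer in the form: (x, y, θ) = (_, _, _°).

Candidates: 25 free-cell centres × 16 headings = 400 poses. Raycast each; keep the one whose scan matches to 4 dp.
  (1.5, 1.5, 240°): beam 1 = 1.9319 ≠ 3.0000 ✗
  (3.5, 8.5, 210°): beam 1 = 0.5176 ≠ 3.0000 ✗
  (3.5, 1.5, 240°): beam 1 = 1.5529 ≠ 3.0000 ✗
  (4.5, 7.5, 15°): beam 1 = 0.5774 ≠ 3.0000 ✗
  …
  (2.5, 8.5, 15°): r_1=3.0000, r_2=1.5529, r_3=2.8868, r_4=1.5529, r_5=0.5774, r_6=0.5176, r_7=1.0000 — all match ✓
Only this pose fits every beam.

(x, y, θ) = (2.5, 8.5, 15°)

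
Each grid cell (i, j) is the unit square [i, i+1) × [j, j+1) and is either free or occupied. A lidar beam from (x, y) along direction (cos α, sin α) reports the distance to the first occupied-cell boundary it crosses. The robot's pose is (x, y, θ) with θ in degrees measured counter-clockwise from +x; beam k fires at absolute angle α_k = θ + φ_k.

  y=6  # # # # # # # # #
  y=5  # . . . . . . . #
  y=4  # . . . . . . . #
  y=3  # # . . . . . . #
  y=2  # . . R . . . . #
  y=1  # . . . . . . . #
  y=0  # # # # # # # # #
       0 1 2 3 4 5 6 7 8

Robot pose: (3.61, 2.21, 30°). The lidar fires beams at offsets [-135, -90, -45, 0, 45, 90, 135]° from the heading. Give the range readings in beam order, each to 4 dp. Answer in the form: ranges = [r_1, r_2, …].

ranges = [1.2527, 1.3972, 4.5449, 5.0691, 3.9237, 4.3763, 2.7021]

beam 1: φ=-135°, α=255°
  d=(-0.2588,-0.9659)  start (3,2)  tX=2.3569 tY=0.2174  stride 1/|dx|=3.8637 1/|dy|=1.0353
    cross y-line → (3,1), t=0.2174
    cross y-line → (3,0), t=1.2527 (wall)
  → r_1 = 1.2527
beam 2: φ=-90°, α=300°
  d=(0.5000,-0.8660)  start (3,2)  tX=0.7800 tY=0.2425  stride 1/|dx|=2.0000 1/|dy|=1.1547
    cross y-line → (3,1), t=0.2425
    cross x-line → (4,1), t=0.7800
    cross y-line → (4,0), t=1.3972 (wall)
  → r_2 = 1.3972
beam 3: φ=-45°, α=345°
  d=(0.9659,-0.2588)  start (3,2)  tX=0.4038 tY=0.8114  stride 1/|dx|=1.0353 1/|dy|=3.8637
    cross x-line → (4,2), t=0.4038
    cross y-line → (4,1), t=0.8114
    cross x-line → (5,1), t=1.4390
    cross x-line → (6,1), t=2.4743
    cross x-line → (7,1), t=3.5096
    cross x-line → (8,1), t=4.5449 (wall)
  → r_3 = 4.5449
beam 4: φ=0°, α=30°
  d=(0.8660,0.5000)  start (3,2)  tX=0.4503 tY=1.5800  stride 1/|dx|=1.1547 1/|dy|=2.0000
    cross x-line → (4,2), t=0.4503
    cross y-line → (4,3), t=1.5800
    cross x-line → (5,3), t=1.6050
    cross x-line → (6,3), t=2.7597
    cross y-line → (6,4), t=3.5800
    cross x-line → (7,4), t=3.9144
    cross x-line → (8,4), t=5.0691 (wall)
  → r_4 = 5.0691
beam 5: φ=45°, α=75°
  d=(0.2588,0.9659)  start (3,2)  tX=1.5068 tY=0.8179  stride 1/|dx|=3.8637 1/|dy|=1.0353
    cross y-line → (3,3), t=0.8179
    cross x-line → (4,3), t=1.5068
    cross y-line → (4,4), t=1.8531
    cross y-line → (4,5), t=2.8884
    cross y-line → (4,6), t=3.9237 (wall)
  → r_5 = 3.9237
beam 6: φ=90°, α=120°
  d=(-0.5000,0.8660)  start (3,2)  tX=1.2200 tY=0.9122  stride 1/|dx|=2.0000 1/|dy|=1.1547
    cross y-line → (3,3), t=0.9122
    cross x-line → (2,3), t=1.2200
    cross y-line → (2,4), t=2.0669
    cross x-line → (1,4), t=3.2200
    cross y-line → (1,5), t=3.2216
    cross y-line → (1,6), t=4.3763 (wall)
  → r_6 = 4.3763
beam 7: φ=135°, α=165°
  d=(-0.9659,0.2588)  start (3,2)  tX=0.6315 tY=3.0523  stride 1/|dx|=1.0353 1/|dy|=3.8637
    cross x-line → (2,2), t=0.6315
    cross x-line → (1,2), t=1.6668
    cross x-line → (0,2), t=2.7021 (wall)
  → r_7 = 2.7021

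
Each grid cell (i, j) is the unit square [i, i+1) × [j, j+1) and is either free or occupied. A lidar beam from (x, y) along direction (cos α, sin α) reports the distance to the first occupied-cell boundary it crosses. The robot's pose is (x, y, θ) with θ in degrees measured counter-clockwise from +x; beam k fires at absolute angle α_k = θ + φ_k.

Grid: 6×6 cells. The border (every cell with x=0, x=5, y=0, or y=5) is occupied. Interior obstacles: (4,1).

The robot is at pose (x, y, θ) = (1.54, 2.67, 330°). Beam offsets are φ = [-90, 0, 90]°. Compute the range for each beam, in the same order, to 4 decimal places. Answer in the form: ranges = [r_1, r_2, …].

beam 1: φ=-90°, α=240°
  d=(-0.5000,-0.8660)  start (1,2)  tX=1.0800 tY=0.7736  stride 1/|dx|=2.0000 1/|dy|=1.1547
    cross y-line → (1,1), t=0.7736
    cross x-line → (0,1), t=1.0800 (wall)
  → r_1 = 1.0800
beam 2: φ=0°, α=330°
  d=(0.8660,-0.5000)  start (1,2)  tX=0.5312 tY=1.3400  stride 1/|dx|=1.1547 1/|dy|=2.0000
    cross x-line → (2,2), t=0.5312
    cross y-line → (2,1), t=1.3400
    cross x-line → (3,1), t=1.6859
    cross x-line → (4,1), t=2.8406 (wall)
  → r_2 = 2.8406
beam 3: φ=90°, α=60°
  d=(0.5000,0.8660)  start (1,2)  tX=0.9200 tY=0.3811  stride 1/|dx|=2.0000 1/|dy|=1.1547
    cross y-line → (1,3), t=0.3811
    cross x-line → (2,3), t=0.9200
    cross y-line → (2,4), t=1.5358
    cross y-line → (2,5), t=2.6905 (wall)
  → r_3 = 2.6905

ranges = [1.0800, 2.8406, 2.6905]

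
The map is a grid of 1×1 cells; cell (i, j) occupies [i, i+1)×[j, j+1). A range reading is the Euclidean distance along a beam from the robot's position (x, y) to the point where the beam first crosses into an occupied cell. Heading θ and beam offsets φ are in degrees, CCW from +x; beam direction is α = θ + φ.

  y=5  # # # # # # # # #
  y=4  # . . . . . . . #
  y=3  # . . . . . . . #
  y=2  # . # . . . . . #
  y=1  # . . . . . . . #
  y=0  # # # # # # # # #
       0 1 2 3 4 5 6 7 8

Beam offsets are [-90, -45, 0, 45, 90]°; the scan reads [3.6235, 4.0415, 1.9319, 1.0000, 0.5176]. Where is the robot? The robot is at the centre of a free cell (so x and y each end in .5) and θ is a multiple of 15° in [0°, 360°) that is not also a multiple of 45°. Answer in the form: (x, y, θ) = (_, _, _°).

The pose lattice has 27·16 = 432 candidates. Test each by forward raycasting.
  (3.5, 1.5, 15°): beam 1 = 0.5176 ≠ 3.6235 ✗
  (3.5, 2.5, 15°): beam 1 = 1.5529 ≠ 3.6235 ✗
  (4.5, 4.5, 285°): beam 3 = 3.6235 ≠ 1.9319 ✗
  …
  (4.5, 1.5, 165°): r_1=3.6235, r_2=4.0415, r_3=1.9319, r_4=1.0000, r_5=0.5176 — all match ✓
Only this pose fits every beam.

(x, y, θ) = (4.5, 1.5, 165°)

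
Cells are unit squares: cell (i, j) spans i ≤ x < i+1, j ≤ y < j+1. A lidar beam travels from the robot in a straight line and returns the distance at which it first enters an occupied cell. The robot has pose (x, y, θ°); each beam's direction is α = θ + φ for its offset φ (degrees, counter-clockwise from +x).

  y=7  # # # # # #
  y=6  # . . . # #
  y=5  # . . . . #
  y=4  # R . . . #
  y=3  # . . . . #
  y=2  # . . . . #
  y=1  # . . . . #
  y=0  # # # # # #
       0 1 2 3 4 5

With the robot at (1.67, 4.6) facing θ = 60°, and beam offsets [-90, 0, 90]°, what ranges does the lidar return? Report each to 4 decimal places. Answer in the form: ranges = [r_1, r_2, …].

beam 1: φ=-90°, α=330°
  d=(0.8660,-0.5000)  start (1,4)  tX=0.3811 tY=1.2000  stride 1/|dx|=1.1547 1/|dy|=2.0000
    cross x-line → (2,4), t=0.3811
    cross y-line → (2,3), t=1.2000
    cross x-line → (3,3), t=1.5358
    cross x-line → (4,3), t=2.6905
    cross y-line → (4,2), t=3.2000
    cross x-line → (5,2), t=3.8452 (wall)
  → r_1 = 3.8452
beam 2: φ=0°, α=60°
  d=(0.5000,0.8660)  start (1,4)  tX=0.6600 tY=0.4619  stride 1/|dx|=2.0000 1/|dy|=1.1547
    cross y-line → (1,5), t=0.4619
    cross x-line → (2,5), t=0.6600
    cross y-line → (2,6), t=1.6166
    cross x-line → (3,6), t=2.6600
    cross y-line → (3,7), t=2.7713 (wall)
  → r_2 = 2.7713
beam 3: φ=90°, α=150°
  d=(-0.8660,0.5000)  start (1,4)  tX=0.7736 tY=0.8000  stride 1/|dx|=1.1547 1/|dy|=2.0000
    cross x-line → (0,4), t=0.7736 (wall)
  → r_3 = 0.7736

ranges = [3.8452, 2.7713, 0.7736]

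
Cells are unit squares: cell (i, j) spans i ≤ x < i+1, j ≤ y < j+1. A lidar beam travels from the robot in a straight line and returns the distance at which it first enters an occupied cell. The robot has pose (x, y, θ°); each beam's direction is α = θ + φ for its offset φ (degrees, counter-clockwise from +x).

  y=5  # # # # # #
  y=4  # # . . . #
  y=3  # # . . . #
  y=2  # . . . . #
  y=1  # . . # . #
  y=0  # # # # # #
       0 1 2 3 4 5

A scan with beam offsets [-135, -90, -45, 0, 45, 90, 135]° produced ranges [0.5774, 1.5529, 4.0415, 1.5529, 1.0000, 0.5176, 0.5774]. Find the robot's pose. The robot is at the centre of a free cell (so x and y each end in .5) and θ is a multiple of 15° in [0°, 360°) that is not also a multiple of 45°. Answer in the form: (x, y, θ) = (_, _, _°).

(x, y, θ) = (1.5, 1.5, 75°)

The pose lattice has 13·16 = 208 candidates. Test each by forward raycasting.
  (2.5, 1.5, 165°): beam 2 = 3.6235 ≠ 1.5529 ✗
  (4.5, 3.5, 255°): beam 1 = 1.7321 ≠ 0.5774 ✗
  (3.5, 3.5, 300°): beam 1 = 1.5529 ≠ 0.5774 ✗
  (4.5, 1.5, 300°): beam 1 = 0.5176 ≠ 0.5774 ✗
  (4.5, 2.5, 15°): beam 1 = 1.0000 ≠ 0.5774 ✗
  …
  (1.5, 1.5, 75°): r_1=0.5774, r_2=1.5529, r_3=4.0415, r_4=1.5529, r_5=1.0000, r_6=0.5176, r_7=0.5774 — all match ✓
Only this pose fits every beam.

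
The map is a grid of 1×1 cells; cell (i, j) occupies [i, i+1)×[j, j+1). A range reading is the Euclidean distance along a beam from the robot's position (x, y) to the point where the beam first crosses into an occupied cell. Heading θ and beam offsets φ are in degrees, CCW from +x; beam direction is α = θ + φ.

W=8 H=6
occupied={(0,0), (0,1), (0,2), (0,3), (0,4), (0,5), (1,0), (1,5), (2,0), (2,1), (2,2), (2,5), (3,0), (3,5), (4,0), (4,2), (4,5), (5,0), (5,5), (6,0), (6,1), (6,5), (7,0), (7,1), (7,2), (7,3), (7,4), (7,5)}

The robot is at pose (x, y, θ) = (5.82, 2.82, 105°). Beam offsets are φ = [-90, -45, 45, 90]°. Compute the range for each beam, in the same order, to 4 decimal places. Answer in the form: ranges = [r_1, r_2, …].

beam 1: φ=-90°, α=15°
  direction (0.9659, 0.2588); cell (5,2); t to first gridline: x 0.1863, y 0.6955 (then +1.0353 / +3.8637)
    (6,2) via x @ 0.1863
    (6,3) via y @ 0.6955
    (7,3) via x @ 1.2216  # hit
  → r_1 = 1.2216
beam 2: φ=-45°, α=60°
  direction (0.5000, 0.8660); cell (5,2); t to first gridline: x 0.3600, y 0.2078 (then +2.0000 / +1.1547)
    (5,3) via y @ 0.2078
    (6,3) via x @ 0.3600
    (6,4) via y @ 1.3625
    (7,4) via x @ 2.3600  # hit
  → r_2 = 2.3600
beam 3: φ=45°, α=150°
  direction (-0.8660, 0.5000); cell (5,2); t to first gridline: x 0.9469, y 0.3600 (then +1.1547 / +2.0000)
    (5,3) via y @ 0.3600
    (4,3) via x @ 0.9469
    (3,3) via x @ 2.1016
    (3,4) via y @ 2.3600
    (2,4) via x @ 3.2563
    (2,5) via y @ 4.3600  # hit
  → r_3 = 4.3600
beam 4: φ=90°, α=195°
  direction (-0.9659, -0.2588); cell (5,2); t to first gridline: x 0.8489, y 3.1682 (then +1.0353 / +3.8637)
    (4,2) via x @ 0.8489  # hit
  → r_4 = 0.8489

ranges = [1.2216, 2.3600, 4.3600, 0.8489]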